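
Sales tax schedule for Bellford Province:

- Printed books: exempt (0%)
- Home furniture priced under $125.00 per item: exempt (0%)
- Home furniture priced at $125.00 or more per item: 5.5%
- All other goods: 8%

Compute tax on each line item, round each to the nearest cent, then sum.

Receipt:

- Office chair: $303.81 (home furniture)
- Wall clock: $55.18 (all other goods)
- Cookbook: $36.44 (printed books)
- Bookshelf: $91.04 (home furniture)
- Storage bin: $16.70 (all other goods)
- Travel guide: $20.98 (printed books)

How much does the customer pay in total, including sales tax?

Office chair $303.81: home furniture, $125.00 or more → 5.5% → $16.71
Wall clock $55.18: all other goods → 8% → $4.41
Cookbook $36.44: printed books → 0% → $0.00
Bookshelf $91.04: home furniture, under $125.00 → 0% → $0.00
Storage bin $16.70: all other goods → 8% → $1.34
Travel guide $20.98: printed books → 0% → $0.00
Subtotal = $524.15; tax = $22.46; total due = $546.61

$546.61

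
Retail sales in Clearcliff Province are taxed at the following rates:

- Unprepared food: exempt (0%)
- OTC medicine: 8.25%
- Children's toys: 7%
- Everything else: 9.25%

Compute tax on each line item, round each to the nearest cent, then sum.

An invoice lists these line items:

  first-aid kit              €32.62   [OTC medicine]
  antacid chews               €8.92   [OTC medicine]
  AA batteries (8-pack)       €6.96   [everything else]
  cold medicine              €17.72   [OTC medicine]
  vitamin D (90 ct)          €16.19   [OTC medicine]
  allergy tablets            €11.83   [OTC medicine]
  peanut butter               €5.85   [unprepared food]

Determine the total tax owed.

€7.85

First-aid kit €32.62: OTC medicine → 8.25% → €2.69
Antacid chews €8.92: OTC medicine → 8.25% → €0.74
AA batteries (8-pack) €6.96: everything else → 9.25% → €0.64
Cold medicine €17.72: OTC medicine → 8.25% → €1.46
Vitamin D (90 ct) €16.19: OTC medicine → 8.25% → €1.34
Allergy tablets €11.83: OTC medicine → 8.25% → €0.98
Peanut butter €5.85: unprepared food → 0% → €0.00
Total tax = €2.69 + €0.74 + €0.64 + €1.46 + €1.34 + €0.98 = €7.85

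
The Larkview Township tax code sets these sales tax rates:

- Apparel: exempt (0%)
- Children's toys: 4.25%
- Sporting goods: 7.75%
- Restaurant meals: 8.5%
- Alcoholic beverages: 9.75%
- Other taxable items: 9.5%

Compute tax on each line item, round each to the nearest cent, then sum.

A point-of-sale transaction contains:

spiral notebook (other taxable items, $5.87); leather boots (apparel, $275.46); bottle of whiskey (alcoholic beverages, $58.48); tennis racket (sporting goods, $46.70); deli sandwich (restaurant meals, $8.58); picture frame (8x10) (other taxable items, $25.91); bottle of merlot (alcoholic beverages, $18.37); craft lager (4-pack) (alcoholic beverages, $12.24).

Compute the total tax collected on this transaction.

$16.05

Spiral notebook $5.87: other taxable items → 9.5% → $0.56
Leather boots $275.46: apparel → 0% → $0.00
Bottle of whiskey $58.48: alcoholic beverages → 9.75% → $5.70
Tennis racket $46.70: sporting goods → 7.75% → $3.62
Deli sandwich $8.58: restaurant meals → 8.5% → $0.73
Picture frame (8x10) $25.91: other taxable items → 9.5% → $2.46
Bottle of merlot $18.37: alcoholic beverages → 9.75% → $1.79
Craft lager (4-pack) $12.24: alcoholic beverages → 9.75% → $1.19
Total tax = $0.56 + $5.70 + $3.62 + $0.73 + $2.46 + $1.79 + $1.19 = $16.05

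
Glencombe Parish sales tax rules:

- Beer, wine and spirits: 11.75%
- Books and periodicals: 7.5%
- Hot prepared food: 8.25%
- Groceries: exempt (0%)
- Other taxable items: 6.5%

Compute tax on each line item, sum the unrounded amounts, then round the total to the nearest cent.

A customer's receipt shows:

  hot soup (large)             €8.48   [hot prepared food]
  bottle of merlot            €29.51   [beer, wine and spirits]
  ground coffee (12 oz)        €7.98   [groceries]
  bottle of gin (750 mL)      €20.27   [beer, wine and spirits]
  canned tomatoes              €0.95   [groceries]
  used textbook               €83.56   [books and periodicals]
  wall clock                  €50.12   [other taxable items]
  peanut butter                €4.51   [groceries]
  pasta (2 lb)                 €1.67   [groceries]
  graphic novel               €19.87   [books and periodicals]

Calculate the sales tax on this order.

Hot soup (large) €8.48: hot prepared food → 8.25% → €0.6996
Bottle of merlot €29.51: beer, wine and spirits → 11.75% → €3.467425
Ground coffee (12 oz) €7.98: groceries → 0% → €0.00
Bottle of gin (750 mL) €20.27: beer, wine and spirits → 11.75% → €2.381725
Canned tomatoes €0.95: groceries → 0% → €0.00
Used textbook €83.56: books and periodicals → 7.5% → €6.267
Wall clock €50.12: other taxable items → 6.5% → €3.2578
Peanut butter €4.51: groceries → 0% → €0.00
Pasta (2 lb) €1.67: groceries → 0% → €0.00
Graphic novel €19.87: books and periodicals → 7.5% → €1.49025
Unrounded tax sum = €17.5638 → €17.56

€17.56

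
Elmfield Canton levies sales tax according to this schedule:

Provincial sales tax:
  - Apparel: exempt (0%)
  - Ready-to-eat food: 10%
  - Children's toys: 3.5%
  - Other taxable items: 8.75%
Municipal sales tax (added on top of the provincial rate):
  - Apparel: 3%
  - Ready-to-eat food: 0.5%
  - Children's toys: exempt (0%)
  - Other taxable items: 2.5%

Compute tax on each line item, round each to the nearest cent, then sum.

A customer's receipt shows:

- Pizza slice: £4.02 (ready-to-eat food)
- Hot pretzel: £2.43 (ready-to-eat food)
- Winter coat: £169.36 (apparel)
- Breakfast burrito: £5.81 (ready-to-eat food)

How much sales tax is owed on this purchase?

£6.37

Pizza slice £4.02: ready-to-eat food → 10% + 0.5% municipal = 10.5% → £0.42
Hot pretzel £2.43: ready-to-eat food → 10% + 0.5% municipal = 10.5% → £0.26
Winter coat £169.36: apparel → 0% + 3% municipal = 3% → £5.08
Breakfast burrito £5.81: ready-to-eat food → 10% + 0.5% municipal = 10.5% → £0.61
Total tax = £0.42 + £0.26 + £5.08 + £0.61 = £6.37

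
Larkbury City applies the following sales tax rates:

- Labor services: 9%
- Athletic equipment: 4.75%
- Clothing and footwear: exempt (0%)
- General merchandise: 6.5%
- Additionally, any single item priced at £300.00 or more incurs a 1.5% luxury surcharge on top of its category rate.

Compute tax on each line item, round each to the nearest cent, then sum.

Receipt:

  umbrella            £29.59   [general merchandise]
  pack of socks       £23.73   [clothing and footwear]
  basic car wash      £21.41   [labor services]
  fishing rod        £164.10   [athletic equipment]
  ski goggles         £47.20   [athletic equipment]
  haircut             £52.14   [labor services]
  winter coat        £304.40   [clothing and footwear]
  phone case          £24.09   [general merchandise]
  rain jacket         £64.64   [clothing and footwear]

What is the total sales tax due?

£24.71

Umbrella £29.59: general merchandise → 6.5% → £1.92
Pack of socks £23.73: clothing and footwear → 0% → £0.00
Basic car wash £21.41: labor services → 9% → £1.93
Fishing rod £164.10: athletic equipment → 4.75% → £7.79
Ski goggles £47.20: athletic equipment → 4.75% → £2.24
Haircut £52.14: labor services → 9% → £4.69
Winter coat £304.40: clothing and footwear → 0% + 1.5% surcharge = 1.5% → £4.57
Phone case £24.09: general merchandise → 6.5% → £1.57
Rain jacket £64.64: clothing and footwear → 0% → £0.00
Total tax = £1.92 + £1.93 + £7.79 + £2.24 + £4.69 + £4.57 + £1.57 = £24.71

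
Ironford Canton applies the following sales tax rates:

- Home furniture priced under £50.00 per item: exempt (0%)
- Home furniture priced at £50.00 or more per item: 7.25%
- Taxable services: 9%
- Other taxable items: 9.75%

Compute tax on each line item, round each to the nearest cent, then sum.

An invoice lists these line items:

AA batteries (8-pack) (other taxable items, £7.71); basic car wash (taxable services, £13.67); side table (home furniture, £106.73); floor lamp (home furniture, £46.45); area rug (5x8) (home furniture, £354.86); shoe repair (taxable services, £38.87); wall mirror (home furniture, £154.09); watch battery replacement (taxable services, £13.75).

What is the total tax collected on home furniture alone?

£44.64

Side table £106.73: home furniture, £50.00 or more → 7.25% → £7.74
Floor lamp £46.45: home furniture, under £50.00 → 0% → £0.00
Area rug (5x8) £354.86: home furniture, £50.00 or more → 7.25% → £25.73
Wall mirror £154.09: home furniture, £50.00 or more → 7.25% → £11.17
Tax on home furniture = £7.74 + £0.00 + £25.73 + £11.17 = £44.64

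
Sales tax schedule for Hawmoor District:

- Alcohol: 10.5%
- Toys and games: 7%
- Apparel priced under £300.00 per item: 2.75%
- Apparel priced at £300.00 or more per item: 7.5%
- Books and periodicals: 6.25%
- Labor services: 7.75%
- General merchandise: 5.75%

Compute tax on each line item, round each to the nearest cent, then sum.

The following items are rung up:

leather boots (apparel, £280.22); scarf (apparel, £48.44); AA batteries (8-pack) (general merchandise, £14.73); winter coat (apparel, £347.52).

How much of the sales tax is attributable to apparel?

Leather boots £280.22: apparel, under £300.00 → 2.75% → £7.71
Scarf £48.44: apparel, under £300.00 → 2.75% → £1.33
Winter coat £347.52: apparel, £300.00 or more → 7.5% → £26.06
Tax on apparel = £7.71 + £1.33 + £26.06 = £35.10

£35.10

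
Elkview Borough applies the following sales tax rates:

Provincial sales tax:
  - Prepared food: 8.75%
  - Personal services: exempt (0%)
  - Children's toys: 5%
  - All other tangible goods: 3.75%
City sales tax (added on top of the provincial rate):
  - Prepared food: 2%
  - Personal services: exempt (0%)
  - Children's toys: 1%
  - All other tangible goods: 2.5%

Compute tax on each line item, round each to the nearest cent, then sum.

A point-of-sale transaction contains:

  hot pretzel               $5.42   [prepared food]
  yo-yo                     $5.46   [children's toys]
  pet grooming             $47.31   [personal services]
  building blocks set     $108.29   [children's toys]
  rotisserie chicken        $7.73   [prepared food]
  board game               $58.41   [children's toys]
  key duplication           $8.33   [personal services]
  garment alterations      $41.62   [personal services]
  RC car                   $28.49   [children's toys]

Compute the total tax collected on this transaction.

Hot pretzel $5.42: prepared food → 8.75% + 2% city = 10.75% → $0.58
Yo-yo $5.46: children's toys → 5% + 1% city = 6% → $0.33
Pet grooming $47.31: personal services → 0% + 0% city = 0% → $0.00
Building blocks set $108.29: children's toys → 5% + 1% city = 6% → $6.50
Rotisserie chicken $7.73: prepared food → 8.75% + 2% city = 10.75% → $0.83
Board game $58.41: children's toys → 5% + 1% city = 6% → $3.50
Key duplication $8.33: personal services → 0% + 0% city = 0% → $0.00
Garment alterations $41.62: personal services → 0% + 0% city = 0% → $0.00
RC car $28.49: children's toys → 5% + 1% city = 6% → $1.71
Total tax = $0.58 + $0.33 + $6.50 + $0.83 + $3.50 + $1.71 = $13.45

$13.45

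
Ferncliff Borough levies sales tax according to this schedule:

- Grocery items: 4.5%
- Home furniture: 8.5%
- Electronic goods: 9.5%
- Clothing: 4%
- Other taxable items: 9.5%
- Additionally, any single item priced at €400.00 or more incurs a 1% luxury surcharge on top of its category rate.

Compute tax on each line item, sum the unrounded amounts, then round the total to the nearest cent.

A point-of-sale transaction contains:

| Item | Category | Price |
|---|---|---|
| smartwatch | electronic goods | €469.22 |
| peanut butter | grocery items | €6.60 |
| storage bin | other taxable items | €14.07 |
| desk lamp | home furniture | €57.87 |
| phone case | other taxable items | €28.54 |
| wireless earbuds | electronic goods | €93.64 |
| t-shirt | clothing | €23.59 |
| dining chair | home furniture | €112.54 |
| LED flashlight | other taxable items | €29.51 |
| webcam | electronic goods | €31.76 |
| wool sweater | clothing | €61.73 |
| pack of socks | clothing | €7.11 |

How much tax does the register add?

Smartwatch €469.22: electronic goods → 9.5% + 1% surcharge = 10.5% → €49.2681
Peanut butter €6.60: grocery items → 4.5% → €0.297
Storage bin €14.07: other taxable items → 9.5% → €1.33665
Desk lamp €57.87: home furniture → 8.5% → €4.91895
Phone case €28.54: other taxable items → 9.5% → €2.7113
Wireless earbuds €93.64: electronic goods → 9.5% → €8.8958
T-shirt €23.59: clothing → 4% → €0.9436
Dining chair €112.54: home furniture → 8.5% → €9.5659
LED flashlight €29.51: other taxable items → 9.5% → €2.80345
Webcam €31.76: electronic goods → 9.5% → €3.0172
Wool sweater €61.73: clothing → 4% → €2.4692
Pack of socks €7.11: clothing → 4% → €0.2844
Unrounded tax sum = €86.51155 → €86.51

€86.51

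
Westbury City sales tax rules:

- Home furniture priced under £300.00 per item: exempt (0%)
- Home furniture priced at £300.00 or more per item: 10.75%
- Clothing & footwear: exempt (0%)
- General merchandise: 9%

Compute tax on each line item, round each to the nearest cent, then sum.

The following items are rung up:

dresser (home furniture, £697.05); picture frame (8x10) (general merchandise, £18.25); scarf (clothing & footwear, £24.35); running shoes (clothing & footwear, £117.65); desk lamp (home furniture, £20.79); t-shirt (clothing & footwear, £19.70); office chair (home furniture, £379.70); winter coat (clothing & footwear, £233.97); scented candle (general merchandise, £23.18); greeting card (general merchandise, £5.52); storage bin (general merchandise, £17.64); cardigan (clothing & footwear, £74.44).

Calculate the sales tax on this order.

Dresser £697.05: home furniture, £300.00 or more → 10.75% → £74.93
Picture frame (8x10) £18.25: general merchandise → 9% → £1.64
Scarf £24.35: clothing & footwear → 0% → £0.00
Running shoes £117.65: clothing & footwear → 0% → £0.00
Desk lamp £20.79: home furniture, under £300.00 → 0% → £0.00
T-shirt £19.70: clothing & footwear → 0% → £0.00
Office chair £379.70: home furniture, £300.00 or more → 10.75% → £40.82
Winter coat £233.97: clothing & footwear → 0% → £0.00
Scented candle £23.18: general merchandise → 9% → £2.09
Greeting card £5.52: general merchandise → 9% → £0.50
Storage bin £17.64: general merchandise → 9% → £1.59
Cardigan £74.44: clothing & footwear → 0% → £0.00
Total tax = £74.93 + £1.64 + £40.82 + £2.09 + £0.50 + £1.59 = £121.57

£121.57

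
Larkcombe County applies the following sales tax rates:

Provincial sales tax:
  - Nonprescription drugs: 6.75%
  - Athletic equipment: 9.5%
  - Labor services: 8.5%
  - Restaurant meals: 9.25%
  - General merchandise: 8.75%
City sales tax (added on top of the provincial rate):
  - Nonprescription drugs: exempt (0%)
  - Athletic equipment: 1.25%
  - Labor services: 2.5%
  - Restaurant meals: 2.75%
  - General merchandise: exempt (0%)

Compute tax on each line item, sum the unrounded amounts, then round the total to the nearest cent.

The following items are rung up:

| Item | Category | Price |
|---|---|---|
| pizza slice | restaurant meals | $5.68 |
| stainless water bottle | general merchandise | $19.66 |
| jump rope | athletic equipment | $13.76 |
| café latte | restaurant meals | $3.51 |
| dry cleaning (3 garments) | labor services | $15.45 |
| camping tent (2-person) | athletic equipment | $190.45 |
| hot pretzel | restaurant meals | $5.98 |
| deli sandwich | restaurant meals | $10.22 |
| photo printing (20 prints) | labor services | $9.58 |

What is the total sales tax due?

$29.47

Pizza slice $5.68: restaurant meals → 9.25% + 2.75% city = 12% → $0.6816
Stainless water bottle $19.66: general merchandise → 8.75% + 0% city = 8.75% → $1.72025
Jump rope $13.76: athletic equipment → 9.5% + 1.25% city = 10.75% → $1.4792
Café latte $3.51: restaurant meals → 9.25% + 2.75% city = 12% → $0.4212
Dry cleaning (3 garments) $15.45: labor services → 8.5% + 2.5% city = 11% → $1.6995
Camping tent (2-person) $190.45: athletic equipment → 9.5% + 1.25% city = 10.75% → $20.473375
Hot pretzel $5.98: restaurant meals → 9.25% + 2.75% city = 12% → $0.7176
Deli sandwich $10.22: restaurant meals → 9.25% + 2.75% city = 12% → $1.2264
Photo printing (20 prints) $9.58: labor services → 8.5% + 2.5% city = 11% → $1.0538
Unrounded tax sum = $29.472925 → $29.47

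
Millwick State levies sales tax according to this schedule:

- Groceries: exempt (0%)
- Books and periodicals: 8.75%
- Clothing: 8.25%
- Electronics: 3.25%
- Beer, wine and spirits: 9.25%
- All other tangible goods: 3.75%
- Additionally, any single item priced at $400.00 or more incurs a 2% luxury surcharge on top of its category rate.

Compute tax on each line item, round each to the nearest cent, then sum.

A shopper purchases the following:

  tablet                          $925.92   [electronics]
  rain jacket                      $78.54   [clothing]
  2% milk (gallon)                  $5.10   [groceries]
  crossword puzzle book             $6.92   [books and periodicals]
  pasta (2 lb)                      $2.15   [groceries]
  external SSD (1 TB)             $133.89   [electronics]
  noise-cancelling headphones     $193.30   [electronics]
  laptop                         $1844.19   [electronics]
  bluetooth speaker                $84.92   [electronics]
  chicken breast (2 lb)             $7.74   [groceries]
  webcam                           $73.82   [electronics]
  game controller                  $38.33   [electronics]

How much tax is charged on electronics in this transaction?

$162.47

Tablet $925.92: electronics → 3.25% + 2% surcharge = 5.25% → $48.61
External SSD (1 TB) $133.89: electronics → 3.25% → $4.35
Noise-cancelling headphones $193.30: electronics → 3.25% → $6.28
Laptop $1844.19: electronics → 3.25% + 2% surcharge = 5.25% → $96.82
Bluetooth speaker $84.92: electronics → 3.25% → $2.76
Webcam $73.82: electronics → 3.25% → $2.40
Game controller $38.33: electronics → 3.25% → $1.25
Tax on electronics = $48.61 + $4.35 + $6.28 + $96.82 + $2.76 + $2.40 + $1.25 = $162.47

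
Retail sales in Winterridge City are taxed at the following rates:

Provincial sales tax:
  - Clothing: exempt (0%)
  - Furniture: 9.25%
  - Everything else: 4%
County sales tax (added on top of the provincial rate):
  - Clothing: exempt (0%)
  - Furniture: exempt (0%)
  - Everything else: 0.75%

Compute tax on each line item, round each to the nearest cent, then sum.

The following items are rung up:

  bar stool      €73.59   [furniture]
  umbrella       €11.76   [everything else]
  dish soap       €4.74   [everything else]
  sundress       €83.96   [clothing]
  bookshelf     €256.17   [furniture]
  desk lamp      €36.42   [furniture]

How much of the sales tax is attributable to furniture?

Bar stool €73.59: furniture → 9.25% + 0% county = 9.25% → €6.81
Bookshelf €256.17: furniture → 9.25% + 0% county = 9.25% → €23.70
Desk lamp €36.42: furniture → 9.25% + 0% county = 9.25% → €3.37
Tax on furniture = €6.81 + €23.70 + €3.37 = €33.88

€33.88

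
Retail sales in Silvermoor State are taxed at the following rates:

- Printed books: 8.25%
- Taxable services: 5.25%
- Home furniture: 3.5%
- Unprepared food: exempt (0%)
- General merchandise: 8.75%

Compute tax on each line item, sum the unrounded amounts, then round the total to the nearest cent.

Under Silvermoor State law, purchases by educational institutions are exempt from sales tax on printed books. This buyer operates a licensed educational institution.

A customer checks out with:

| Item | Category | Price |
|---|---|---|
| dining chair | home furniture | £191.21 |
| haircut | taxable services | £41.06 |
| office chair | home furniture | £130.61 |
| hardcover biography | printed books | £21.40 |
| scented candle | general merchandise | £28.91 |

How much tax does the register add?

£15.95

Dining chair £191.21: home furniture → 3.5% → £6.69235
Haircut £41.06: taxable services → 5.25% → £2.15565
Office chair £130.61: home furniture → 3.5% → £4.57135
Hardcover biography £21.40: printed books, buyer-exempt → 0% → £0.00
Scented candle £28.91: general merchandise → 8.75% → £2.529625
Unrounded tax sum = £15.948975 → £15.95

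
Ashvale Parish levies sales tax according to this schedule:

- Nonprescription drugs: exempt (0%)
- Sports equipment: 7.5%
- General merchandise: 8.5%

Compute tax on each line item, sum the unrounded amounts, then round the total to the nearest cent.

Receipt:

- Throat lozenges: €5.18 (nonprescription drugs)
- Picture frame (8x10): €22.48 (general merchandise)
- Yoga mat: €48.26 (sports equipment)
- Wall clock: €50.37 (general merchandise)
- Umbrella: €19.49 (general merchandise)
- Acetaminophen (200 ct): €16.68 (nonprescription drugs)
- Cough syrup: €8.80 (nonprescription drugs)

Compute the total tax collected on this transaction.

Throat lozenges €5.18: nonprescription drugs → 0% → €0.00
Picture frame (8x10) €22.48: general merchandise → 8.5% → €1.9108
Yoga mat €48.26: sports equipment → 7.5% → €3.6195
Wall clock €50.37: general merchandise → 8.5% → €4.28145
Umbrella €19.49: general merchandise → 8.5% → €1.65665
Acetaminophen (200 ct) €16.68: nonprescription drugs → 0% → €0.00
Cough syrup €8.80: nonprescription drugs → 0% → €0.00
Unrounded tax sum = €11.4684 → €11.47

€11.47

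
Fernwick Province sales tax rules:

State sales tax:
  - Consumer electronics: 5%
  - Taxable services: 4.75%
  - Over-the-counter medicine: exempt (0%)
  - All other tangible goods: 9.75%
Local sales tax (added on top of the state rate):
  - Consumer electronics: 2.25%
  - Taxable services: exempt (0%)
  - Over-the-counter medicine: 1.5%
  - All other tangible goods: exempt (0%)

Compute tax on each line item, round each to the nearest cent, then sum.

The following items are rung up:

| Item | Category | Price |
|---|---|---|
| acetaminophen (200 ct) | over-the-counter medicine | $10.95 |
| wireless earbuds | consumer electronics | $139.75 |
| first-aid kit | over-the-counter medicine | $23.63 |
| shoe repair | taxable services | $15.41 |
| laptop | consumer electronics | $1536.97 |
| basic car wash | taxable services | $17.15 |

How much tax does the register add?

Acetaminophen (200 ct) $10.95: over-the-counter medicine → 0% + 1.5% local = 1.5% → $0.16
Wireless earbuds $139.75: consumer electronics → 5% + 2.25% local = 7.25% → $10.13
First-aid kit $23.63: over-the-counter medicine → 0% + 1.5% local = 1.5% → $0.35
Shoe repair $15.41: taxable services → 4.75% + 0% local = 4.75% → $0.73
Laptop $1536.97: consumer electronics → 5% + 2.25% local = 7.25% → $111.43
Basic car wash $17.15: taxable services → 4.75% + 0% local = 4.75% → $0.81
Total tax = $0.16 + $10.13 + $0.35 + $0.73 + $111.43 + $0.81 = $123.61

$123.61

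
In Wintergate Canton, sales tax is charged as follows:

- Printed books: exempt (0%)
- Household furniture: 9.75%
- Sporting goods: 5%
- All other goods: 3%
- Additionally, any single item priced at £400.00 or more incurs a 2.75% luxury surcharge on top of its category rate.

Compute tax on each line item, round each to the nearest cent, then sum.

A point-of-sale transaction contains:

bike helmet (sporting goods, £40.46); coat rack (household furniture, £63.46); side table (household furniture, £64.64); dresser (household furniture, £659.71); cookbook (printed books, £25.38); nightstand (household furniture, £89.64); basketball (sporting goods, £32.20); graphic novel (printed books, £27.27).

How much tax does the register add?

Bike helmet £40.46: sporting goods → 5% → £2.02
Coat rack £63.46: household furniture → 9.75% → £6.19
Side table £64.64: household furniture → 9.75% → £6.30
Dresser £659.71: household furniture → 9.75% + 2.75% surcharge = 12.5% → £82.46
Cookbook £25.38: printed books → 0% → £0.00
Nightstand £89.64: household furniture → 9.75% → £8.74
Basketball £32.20: sporting goods → 5% → £1.61
Graphic novel £27.27: printed books → 0% → £0.00
Total tax = £2.02 + £6.19 + £6.30 + £82.46 + £8.74 + £1.61 = £107.32

£107.32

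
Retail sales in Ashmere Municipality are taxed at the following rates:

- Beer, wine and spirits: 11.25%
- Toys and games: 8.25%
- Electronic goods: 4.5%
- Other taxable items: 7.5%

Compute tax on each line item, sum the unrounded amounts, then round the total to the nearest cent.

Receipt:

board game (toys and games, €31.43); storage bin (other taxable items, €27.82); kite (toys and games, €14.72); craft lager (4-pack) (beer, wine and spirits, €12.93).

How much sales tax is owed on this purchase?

Board game €31.43: toys and games → 8.25% → €2.592975
Storage bin €27.82: other taxable items → 7.5% → €2.0865
Kite €14.72: toys and games → 8.25% → €1.2144
Craft lager (4-pack) €12.93: beer, wine and spirits → 11.25% → €1.454625
Unrounded tax sum = €7.3485 → €7.35

€7.35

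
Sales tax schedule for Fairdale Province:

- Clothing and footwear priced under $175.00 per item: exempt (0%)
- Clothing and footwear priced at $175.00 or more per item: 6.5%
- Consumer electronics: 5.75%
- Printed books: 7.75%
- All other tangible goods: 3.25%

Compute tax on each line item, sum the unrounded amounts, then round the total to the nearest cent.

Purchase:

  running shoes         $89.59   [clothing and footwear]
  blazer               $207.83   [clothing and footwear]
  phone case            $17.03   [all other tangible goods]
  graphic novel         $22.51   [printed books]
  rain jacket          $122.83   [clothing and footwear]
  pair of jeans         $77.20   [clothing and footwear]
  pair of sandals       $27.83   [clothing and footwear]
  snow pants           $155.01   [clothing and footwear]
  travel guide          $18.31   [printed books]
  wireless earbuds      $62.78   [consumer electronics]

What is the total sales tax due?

$20.84

Running shoes $89.59: clothing and footwear, under $175.00 → 0% → $0.00
Blazer $207.83: clothing and footwear, $175.00 or more → 6.5% → $13.50895
Phone case $17.03: all other tangible goods → 3.25% → $0.553475
Graphic novel $22.51: printed books → 7.75% → $1.744525
Rain jacket $122.83: clothing and footwear, under $175.00 → 0% → $0.00
Pair of jeans $77.20: clothing and footwear, under $175.00 → 0% → $0.00
Pair of sandals $27.83: clothing and footwear, under $175.00 → 0% → $0.00
Snow pants $155.01: clothing and footwear, under $175.00 → 0% → $0.00
Travel guide $18.31: printed books → 7.75% → $1.419025
Wireless earbuds $62.78: consumer electronics → 5.75% → $3.60985
Unrounded tax sum = $20.835825 → $20.84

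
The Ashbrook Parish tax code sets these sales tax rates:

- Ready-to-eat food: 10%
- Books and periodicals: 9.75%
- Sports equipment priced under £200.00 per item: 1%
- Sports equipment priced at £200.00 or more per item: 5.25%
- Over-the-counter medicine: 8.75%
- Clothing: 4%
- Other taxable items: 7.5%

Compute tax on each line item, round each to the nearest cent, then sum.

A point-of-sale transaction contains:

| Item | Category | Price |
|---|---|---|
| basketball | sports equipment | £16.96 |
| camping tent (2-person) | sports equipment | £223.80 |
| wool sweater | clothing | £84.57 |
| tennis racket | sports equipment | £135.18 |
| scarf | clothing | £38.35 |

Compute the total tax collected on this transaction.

Basketball £16.96: sports equipment, under £200.00 → 1% → £0.17
Camping tent (2-person) £223.80: sports equipment, £200.00 or more → 5.25% → £11.75
Wool sweater £84.57: clothing → 4% → £3.38
Tennis racket £135.18: sports equipment, under £200.00 → 1% → £1.35
Scarf £38.35: clothing → 4% → £1.53
Total tax = £0.17 + £11.75 + £3.38 + £1.35 + £1.53 = £18.18

£18.18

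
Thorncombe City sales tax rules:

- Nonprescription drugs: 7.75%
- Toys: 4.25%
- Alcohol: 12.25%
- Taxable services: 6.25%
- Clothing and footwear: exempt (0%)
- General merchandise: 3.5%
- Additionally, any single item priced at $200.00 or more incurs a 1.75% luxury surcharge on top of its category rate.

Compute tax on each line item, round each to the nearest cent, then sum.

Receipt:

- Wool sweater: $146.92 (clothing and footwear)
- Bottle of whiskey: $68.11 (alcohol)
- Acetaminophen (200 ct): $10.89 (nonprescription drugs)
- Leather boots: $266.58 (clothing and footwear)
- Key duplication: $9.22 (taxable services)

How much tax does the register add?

Wool sweater $146.92: clothing and footwear → 0% → $0.00
Bottle of whiskey $68.11: alcohol → 12.25% → $8.34
Acetaminophen (200 ct) $10.89: nonprescription drugs → 7.75% → $0.84
Leather boots $266.58: clothing and footwear → 0% + 1.75% surcharge = 1.75% → $4.67
Key duplication $9.22: taxable services → 6.25% → $0.58
Total tax = $8.34 + $0.84 + $4.67 + $0.58 = $14.43

$14.43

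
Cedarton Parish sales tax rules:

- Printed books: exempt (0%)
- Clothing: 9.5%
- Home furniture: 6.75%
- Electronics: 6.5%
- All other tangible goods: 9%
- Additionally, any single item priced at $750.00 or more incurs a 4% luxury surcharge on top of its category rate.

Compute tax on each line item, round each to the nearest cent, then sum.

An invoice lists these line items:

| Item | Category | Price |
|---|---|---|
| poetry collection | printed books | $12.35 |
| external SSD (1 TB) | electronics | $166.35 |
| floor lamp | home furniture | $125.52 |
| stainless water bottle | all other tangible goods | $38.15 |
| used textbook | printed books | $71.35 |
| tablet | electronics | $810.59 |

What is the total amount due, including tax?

$1332.13

Poetry collection $12.35: printed books → 0% → $0.00
External SSD (1 TB) $166.35: electronics → 6.5% → $10.81
Floor lamp $125.52: home furniture → 6.75% → $8.47
Stainless water bottle $38.15: all other tangible goods → 9% → $3.43
Used textbook $71.35: printed books → 0% → $0.00
Tablet $810.59: electronics → 6.5% + 4% surcharge = 10.5% → $85.11
Subtotal = $1224.31; tax = $107.82; total due = $1332.13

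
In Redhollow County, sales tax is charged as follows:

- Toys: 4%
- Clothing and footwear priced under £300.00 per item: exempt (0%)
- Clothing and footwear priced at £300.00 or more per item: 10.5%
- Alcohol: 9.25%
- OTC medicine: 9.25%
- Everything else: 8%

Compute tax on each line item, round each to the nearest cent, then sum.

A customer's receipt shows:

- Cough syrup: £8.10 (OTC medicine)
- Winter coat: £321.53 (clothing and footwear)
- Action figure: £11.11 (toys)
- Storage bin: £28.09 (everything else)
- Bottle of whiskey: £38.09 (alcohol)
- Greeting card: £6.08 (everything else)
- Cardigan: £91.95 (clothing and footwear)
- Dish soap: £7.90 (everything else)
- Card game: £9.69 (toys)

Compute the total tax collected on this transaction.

Cough syrup £8.10: OTC medicine → 9.25% → £0.75
Winter coat £321.53: clothing and footwear, £300.00 or more → 10.5% → £33.76
Action figure £11.11: toys → 4% → £0.44
Storage bin £28.09: everything else → 8% → £2.25
Bottle of whiskey £38.09: alcohol → 9.25% → £3.52
Greeting card £6.08: everything else → 8% → £0.49
Cardigan £91.95: clothing and footwear, under £300.00 → 0% → £0.00
Dish soap £7.90: everything else → 8% → £0.63
Card game £9.69: toys → 4% → £0.39
Total tax = £0.75 + £33.76 + £0.44 + £2.25 + £3.52 + £0.49 + £0.63 + £0.39 = £42.23

£42.23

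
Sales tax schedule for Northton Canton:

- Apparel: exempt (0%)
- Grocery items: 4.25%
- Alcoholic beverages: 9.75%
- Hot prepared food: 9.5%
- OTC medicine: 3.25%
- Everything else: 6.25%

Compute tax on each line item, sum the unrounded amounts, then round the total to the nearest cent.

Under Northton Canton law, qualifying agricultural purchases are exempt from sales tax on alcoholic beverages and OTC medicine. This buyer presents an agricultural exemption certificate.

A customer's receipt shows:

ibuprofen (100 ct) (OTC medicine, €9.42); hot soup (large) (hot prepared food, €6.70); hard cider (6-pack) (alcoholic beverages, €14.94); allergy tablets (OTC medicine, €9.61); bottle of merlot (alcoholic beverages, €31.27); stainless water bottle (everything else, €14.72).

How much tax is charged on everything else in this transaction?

Stainless water bottle €14.72: everything else → 6.25% → €0.92
Tax on everything else: unrounded sum = €0.92 → €0.92

€0.92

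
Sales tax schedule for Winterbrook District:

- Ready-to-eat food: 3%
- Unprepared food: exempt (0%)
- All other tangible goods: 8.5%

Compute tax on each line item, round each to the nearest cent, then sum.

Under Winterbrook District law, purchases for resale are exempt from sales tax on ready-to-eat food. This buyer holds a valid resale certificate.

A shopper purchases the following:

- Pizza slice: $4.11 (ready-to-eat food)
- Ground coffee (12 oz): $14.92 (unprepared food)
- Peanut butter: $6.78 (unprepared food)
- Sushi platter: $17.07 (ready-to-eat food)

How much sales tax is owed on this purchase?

$0.00

Pizza slice $4.11: ready-to-eat food, buyer-exempt → 0% → $0.00
Ground coffee (12 oz) $14.92: unprepared food → 0% → $0.00
Peanut butter $6.78: unprepared food → 0% → $0.00
Sushi platter $17.07: ready-to-eat food, buyer-exempt → 0% → $0.00
Total tax = $0.00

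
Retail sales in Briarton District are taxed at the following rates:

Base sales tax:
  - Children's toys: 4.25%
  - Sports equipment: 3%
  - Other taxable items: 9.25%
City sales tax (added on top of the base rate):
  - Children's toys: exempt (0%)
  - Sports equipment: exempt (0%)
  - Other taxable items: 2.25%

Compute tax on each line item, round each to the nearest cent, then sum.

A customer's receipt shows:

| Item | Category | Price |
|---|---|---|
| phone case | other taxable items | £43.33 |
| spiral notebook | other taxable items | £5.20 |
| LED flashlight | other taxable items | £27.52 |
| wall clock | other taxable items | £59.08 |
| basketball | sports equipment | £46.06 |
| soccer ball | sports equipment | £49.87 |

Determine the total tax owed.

Phone case £43.33: other taxable items → 9.25% + 2.25% city = 11.5% → £4.98
Spiral notebook £5.20: other taxable items → 9.25% + 2.25% city = 11.5% → £0.60
LED flashlight £27.52: other taxable items → 9.25% + 2.25% city = 11.5% → £3.16
Wall clock £59.08: other taxable items → 9.25% + 2.25% city = 11.5% → £6.79
Basketball £46.06: sports equipment → 3% + 0% city = 3% → £1.38
Soccer ball £49.87: sports equipment → 3% + 0% city = 3% → £1.50
Total tax = £4.98 + £0.60 + £3.16 + £6.79 + £1.38 + £1.50 = £18.41

£18.41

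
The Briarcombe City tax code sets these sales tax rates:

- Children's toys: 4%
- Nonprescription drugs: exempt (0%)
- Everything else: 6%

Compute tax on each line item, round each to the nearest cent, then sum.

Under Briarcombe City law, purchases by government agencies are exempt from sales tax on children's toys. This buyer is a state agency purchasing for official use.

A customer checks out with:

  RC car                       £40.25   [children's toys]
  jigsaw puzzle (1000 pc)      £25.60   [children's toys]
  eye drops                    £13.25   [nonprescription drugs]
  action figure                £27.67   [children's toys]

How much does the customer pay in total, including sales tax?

£106.77

RC car £40.25: children's toys, buyer-exempt → 0% → £0.00
Jigsaw puzzle (1000 pc) £25.60: children's toys, buyer-exempt → 0% → £0.00
Eye drops £13.25: nonprescription drugs → 0% → £0.00
Action figure £27.67: children's toys, buyer-exempt → 0% → £0.00
Subtotal = £106.77; tax = £0.00; total due = £106.77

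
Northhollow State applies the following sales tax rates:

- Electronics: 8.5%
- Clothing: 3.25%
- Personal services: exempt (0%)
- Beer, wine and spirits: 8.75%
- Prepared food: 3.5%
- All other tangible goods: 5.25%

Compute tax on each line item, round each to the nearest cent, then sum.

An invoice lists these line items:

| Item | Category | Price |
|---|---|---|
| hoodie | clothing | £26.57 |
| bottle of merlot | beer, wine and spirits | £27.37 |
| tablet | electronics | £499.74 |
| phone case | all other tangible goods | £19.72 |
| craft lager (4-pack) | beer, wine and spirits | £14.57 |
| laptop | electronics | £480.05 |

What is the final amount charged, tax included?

Hoodie £26.57: clothing → 3.25% → £0.86
Bottle of merlot £27.37: beer, wine and spirits → 8.75% → £2.39
Tablet £499.74: electronics → 8.5% → £42.48
Phone case £19.72: all other tangible goods → 5.25% → £1.04
Craft lager (4-pack) £14.57: beer, wine and spirits → 8.75% → £1.27
Laptop £480.05: electronics → 8.5% → £40.80
Subtotal = £1068.02; tax = £88.84; total due = £1156.86

£1156.86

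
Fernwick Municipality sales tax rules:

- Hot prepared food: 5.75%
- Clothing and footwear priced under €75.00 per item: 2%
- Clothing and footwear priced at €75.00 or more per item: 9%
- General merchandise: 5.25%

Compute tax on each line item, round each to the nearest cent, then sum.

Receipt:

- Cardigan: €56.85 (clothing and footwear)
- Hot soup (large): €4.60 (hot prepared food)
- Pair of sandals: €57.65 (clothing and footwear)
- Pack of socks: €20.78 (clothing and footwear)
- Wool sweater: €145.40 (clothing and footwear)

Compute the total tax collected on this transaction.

Cardigan €56.85: clothing and footwear, under €75.00 → 2% → €1.14
Hot soup (large) €4.60: hot prepared food → 5.75% → €0.26
Pair of sandals €57.65: clothing and footwear, under €75.00 → 2% → €1.15
Pack of socks €20.78: clothing and footwear, under €75.00 → 2% → €0.42
Wool sweater €145.40: clothing and footwear, €75.00 or more → 9% → €13.09
Total tax = €1.14 + €0.26 + €1.15 + €0.42 + €13.09 = €16.06

€16.06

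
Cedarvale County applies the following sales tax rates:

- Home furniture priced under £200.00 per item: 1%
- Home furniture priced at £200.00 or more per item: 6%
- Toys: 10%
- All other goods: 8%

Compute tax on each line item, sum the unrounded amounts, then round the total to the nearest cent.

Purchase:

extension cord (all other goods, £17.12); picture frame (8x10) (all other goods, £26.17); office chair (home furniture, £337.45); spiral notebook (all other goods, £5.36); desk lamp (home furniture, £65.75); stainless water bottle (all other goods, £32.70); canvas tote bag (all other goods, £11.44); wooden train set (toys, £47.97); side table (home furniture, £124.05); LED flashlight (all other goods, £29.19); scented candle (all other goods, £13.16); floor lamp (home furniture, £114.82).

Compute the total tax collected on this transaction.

£38.90

Extension cord £17.12: all other goods → 8% → £1.3696
Picture frame (8x10) £26.17: all other goods → 8% → £2.0936
Office chair £337.45: home furniture, £200.00 or more → 6% → £20.247
Spiral notebook £5.36: all other goods → 8% → £0.4288
Desk lamp £65.75: home furniture, under £200.00 → 1% → £0.6575
Stainless water bottle £32.70: all other goods → 8% → £2.616
Canvas tote bag £11.44: all other goods → 8% → £0.9152
Wooden train set £47.97: toys → 10% → £4.797
Side table £124.05: home furniture, under £200.00 → 1% → £1.2405
LED flashlight £29.19: all other goods → 8% → £2.3352
Scented candle £13.16: all other goods → 8% → £1.0528
Floor lamp £114.82: home furniture, under £200.00 → 1% → £1.1482
Unrounded tax sum = £38.9014 → £38.90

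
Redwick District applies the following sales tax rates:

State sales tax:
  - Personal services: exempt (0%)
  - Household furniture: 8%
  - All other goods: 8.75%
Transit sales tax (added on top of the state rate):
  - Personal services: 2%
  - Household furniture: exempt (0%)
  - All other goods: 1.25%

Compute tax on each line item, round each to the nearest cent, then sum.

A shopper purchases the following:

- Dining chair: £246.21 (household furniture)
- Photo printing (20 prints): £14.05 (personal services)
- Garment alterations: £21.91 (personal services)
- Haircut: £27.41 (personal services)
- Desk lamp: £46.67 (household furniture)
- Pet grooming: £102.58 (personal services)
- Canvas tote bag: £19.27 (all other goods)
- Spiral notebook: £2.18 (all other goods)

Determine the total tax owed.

£28.90

Dining chair £246.21: household furniture → 8% + 0% transit = 8% → £19.70
Photo printing (20 prints) £14.05: personal services → 0% + 2% transit = 2% → £0.28
Garment alterations £21.91: personal services → 0% + 2% transit = 2% → £0.44
Haircut £27.41: personal services → 0% + 2% transit = 2% → £0.55
Desk lamp £46.67: household furniture → 8% + 0% transit = 8% → £3.73
Pet grooming £102.58: personal services → 0% + 2% transit = 2% → £2.05
Canvas tote bag £19.27: all other goods → 8.75% + 1.25% transit = 10% → £1.93
Spiral notebook £2.18: all other goods → 8.75% + 1.25% transit = 10% → £0.22
Total tax = £19.70 + £0.28 + £0.44 + £0.55 + £3.73 + £2.05 + £1.93 + £0.22 = £28.90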